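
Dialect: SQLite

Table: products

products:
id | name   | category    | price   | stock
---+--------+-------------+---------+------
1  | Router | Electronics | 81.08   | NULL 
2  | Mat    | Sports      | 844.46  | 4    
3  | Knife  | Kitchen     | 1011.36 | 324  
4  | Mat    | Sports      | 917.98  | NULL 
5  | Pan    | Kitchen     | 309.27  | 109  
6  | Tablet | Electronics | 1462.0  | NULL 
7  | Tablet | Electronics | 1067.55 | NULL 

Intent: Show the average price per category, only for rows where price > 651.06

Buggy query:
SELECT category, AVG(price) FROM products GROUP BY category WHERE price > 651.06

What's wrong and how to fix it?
Bug: WHERE cannot follow GROUP BY

Fix: Place WHERE between FROM and GROUP BY

Corrected query:
SELECT category, AVG(price) FROM products WHERE price > 651.06 GROUP BY category

Result:
category    | AVG(price)
------------+-----------
Electronics | 1264.775  
Kitchen     | 1011.36   
Sports      | 881.22    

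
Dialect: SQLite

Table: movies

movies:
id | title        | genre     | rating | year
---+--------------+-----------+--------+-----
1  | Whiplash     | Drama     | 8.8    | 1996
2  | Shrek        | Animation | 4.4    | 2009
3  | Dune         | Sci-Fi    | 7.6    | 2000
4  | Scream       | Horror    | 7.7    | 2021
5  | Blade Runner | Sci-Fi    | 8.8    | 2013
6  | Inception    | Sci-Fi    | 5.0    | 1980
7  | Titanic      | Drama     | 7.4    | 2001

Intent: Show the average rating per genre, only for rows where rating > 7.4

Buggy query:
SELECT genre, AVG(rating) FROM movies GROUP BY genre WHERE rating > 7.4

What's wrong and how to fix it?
Bug: WHERE cannot follow GROUP BY

Fix: Move the WHERE clause before GROUP BY

Corrected query:
SELECT genre, AVG(rating) FROM movies WHERE rating > 7.4 GROUP BY genre

Result:
genre  | AVG(rating)
-------+------------
Drama  | 8.8        
Horror | 7.7        
Sci-Fi | 8.2        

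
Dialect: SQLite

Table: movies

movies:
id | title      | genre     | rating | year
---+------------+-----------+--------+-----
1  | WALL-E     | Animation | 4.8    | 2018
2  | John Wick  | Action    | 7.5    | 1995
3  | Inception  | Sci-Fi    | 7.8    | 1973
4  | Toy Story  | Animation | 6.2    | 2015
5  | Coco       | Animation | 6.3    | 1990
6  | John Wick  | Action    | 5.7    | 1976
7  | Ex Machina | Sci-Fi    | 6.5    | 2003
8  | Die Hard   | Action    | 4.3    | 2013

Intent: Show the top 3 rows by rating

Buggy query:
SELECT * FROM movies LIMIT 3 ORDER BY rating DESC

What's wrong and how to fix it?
Bug: LIMIT must come after ORDER BY

Fix: Sort with ORDER BY, then apply LIMIT

Corrected query:
SELECT * FROM movies ORDER BY rating DESC LIMIT 3

Result:
id | title      | genre  | rating | year
---+------------+--------+--------+-----
3  | Inception  | Sci-Fi | 7.8    | 1973
2  | John Wick  | Action | 7.5    | 1995
7  | Ex Machina | Sci-Fi | 6.5    | 2003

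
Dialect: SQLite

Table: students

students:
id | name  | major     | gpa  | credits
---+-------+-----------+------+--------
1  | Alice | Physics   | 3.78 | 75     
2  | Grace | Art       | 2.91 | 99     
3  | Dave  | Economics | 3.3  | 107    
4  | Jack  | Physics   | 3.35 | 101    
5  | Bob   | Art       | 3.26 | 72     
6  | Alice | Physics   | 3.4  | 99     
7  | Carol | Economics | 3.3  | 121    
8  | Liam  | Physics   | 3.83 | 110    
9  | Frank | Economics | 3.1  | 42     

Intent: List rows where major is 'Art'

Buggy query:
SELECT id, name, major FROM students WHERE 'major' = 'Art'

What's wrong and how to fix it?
Bug: Single quotes denote string literals in SQL; the column name is being compared as a constant string

Fix: Remove the quotes around the column name (or use double quotes for an identifier)

Corrected query:
SELECT id, name, major FROM students WHERE major = 'Art'

Result:
id | name  | major
---+-------+------
2  | Grace | Art  
5  | Bob   | Art  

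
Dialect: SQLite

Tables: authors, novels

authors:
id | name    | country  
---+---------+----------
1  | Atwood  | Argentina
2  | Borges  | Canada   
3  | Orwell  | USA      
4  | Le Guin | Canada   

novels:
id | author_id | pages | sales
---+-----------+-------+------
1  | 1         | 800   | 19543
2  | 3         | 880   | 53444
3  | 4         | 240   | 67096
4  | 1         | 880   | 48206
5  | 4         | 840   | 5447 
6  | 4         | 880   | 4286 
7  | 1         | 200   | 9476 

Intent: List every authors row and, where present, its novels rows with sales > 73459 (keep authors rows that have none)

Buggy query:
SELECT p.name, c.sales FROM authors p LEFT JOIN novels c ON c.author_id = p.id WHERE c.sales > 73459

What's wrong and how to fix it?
Bug: Filtering c.sales in WHERE discards the NULL rows produced by LEFT JOIN, turning it into an inner join

Fix: Move the right-table condition into the ON clause so unmatched parents are kept

Corrected query:
SELECT p.name, c.sales FROM authors p LEFT JOIN novels c ON c.author_id = p.id AND c.sales > 73459

Result:
name    | sales
--------+------
Atwood  | NULL 
Borges  | NULL 
Orwell  | NULL 
Le Guin | NULL 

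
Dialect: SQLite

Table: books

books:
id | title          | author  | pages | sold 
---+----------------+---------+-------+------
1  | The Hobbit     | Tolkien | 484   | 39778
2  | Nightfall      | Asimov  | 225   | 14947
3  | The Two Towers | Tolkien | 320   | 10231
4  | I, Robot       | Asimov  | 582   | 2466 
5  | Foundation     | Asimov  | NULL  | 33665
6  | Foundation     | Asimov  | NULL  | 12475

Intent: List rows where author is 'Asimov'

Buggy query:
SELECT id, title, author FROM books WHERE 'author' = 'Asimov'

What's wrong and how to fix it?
Bug: 'author' in single quotes is a string literal, not the column; the comparison is literal-vs-literal and never true

Fix: Remove the quotes around the column name (or use double quotes for an identifier)

Corrected query:
SELECT id, title, author FROM books WHERE author = 'Asimov'

Result:
id | title      | author
---+------------+-------
2  | Nightfall  | Asimov
4  | I, Robot   | Asimov
5  | Foundation | Asimov
6  | Foundation | Asimov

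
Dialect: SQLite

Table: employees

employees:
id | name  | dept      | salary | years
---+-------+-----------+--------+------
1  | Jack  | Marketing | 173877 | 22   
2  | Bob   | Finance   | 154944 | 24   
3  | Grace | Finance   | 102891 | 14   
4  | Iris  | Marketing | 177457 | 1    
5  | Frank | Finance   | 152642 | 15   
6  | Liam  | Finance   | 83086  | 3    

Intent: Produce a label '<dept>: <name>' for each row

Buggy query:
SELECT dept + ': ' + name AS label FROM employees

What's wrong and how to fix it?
Bug: SQLite uses || for string concatenation; + coerces text to numbers (yielding 0)

Fix: Replace + with || to concatenate text

Corrected query:
SELECT dept || ': ' || name AS label FROM employees

Result:
label          
---------------
Marketing: Jack
Finance: Bob   
Finance: Grace 
Marketing: Iris
Finance: Frank 
Finance: Liam  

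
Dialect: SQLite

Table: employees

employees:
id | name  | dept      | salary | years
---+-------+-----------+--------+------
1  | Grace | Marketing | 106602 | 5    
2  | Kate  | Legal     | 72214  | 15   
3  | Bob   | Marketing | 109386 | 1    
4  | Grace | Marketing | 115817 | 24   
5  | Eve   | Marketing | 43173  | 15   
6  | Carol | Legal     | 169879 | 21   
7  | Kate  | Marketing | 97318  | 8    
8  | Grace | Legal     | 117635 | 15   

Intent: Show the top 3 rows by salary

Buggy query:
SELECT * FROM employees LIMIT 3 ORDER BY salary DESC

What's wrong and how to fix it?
Bug: LIMIT must come after ORDER BY

Fix: Sort with ORDER BY, then apply LIMIT

Corrected query:
SELECT * FROM employees ORDER BY salary DESC LIMIT 3

Result:
id | name  | dept      | salary | years
---+-------+-----------+--------+------
6  | Carol | Legal     | 169879 | 21   
8  | Grace | Legal     | 117635 | 15   
4  | Grace | Marketing | 115817 | 24   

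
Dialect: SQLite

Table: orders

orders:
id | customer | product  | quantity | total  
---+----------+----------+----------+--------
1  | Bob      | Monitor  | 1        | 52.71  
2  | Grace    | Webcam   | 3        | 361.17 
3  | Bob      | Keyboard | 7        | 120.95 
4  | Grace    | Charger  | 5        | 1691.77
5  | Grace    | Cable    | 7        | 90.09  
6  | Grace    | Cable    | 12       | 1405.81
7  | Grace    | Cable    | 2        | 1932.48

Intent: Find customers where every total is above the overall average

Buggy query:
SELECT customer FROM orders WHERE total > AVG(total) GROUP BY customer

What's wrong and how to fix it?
Bug: AVG() is an aggregate; it can't sit directly in WHERE

Fix: Compute the overall average in a scalar subquery and compare each group's MIN against it in HAVING

Corrected query:
SELECT customer FROM orders GROUP BY customer HAVING MIN(total) > (SELECT AVG(total) FROM orders)

Result:
(no rows)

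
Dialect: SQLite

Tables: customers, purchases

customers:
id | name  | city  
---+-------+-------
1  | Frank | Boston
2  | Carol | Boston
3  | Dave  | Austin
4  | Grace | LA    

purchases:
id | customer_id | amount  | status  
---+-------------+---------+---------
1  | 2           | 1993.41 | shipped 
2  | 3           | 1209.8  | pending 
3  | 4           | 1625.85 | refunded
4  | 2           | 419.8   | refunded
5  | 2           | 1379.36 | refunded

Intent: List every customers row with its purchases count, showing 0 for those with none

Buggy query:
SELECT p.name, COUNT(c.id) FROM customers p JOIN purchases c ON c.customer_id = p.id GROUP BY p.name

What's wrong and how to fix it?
Bug: INNER JOIN drops customers rows that have no matching purchases rows

Fix: Use LEFT JOIN so parents without children still appear (COUNT(c.id) gives 0)

Corrected query:
SELECT p.name, COUNT(c.id) FROM customers p LEFT JOIN purchases c ON c.customer_id = p.id GROUP BY p.name

Result:
name  | COUNT(c.id)
------+------------
Carol | 3          
Dave  | 1          
Frank | 0          
Grace | 1          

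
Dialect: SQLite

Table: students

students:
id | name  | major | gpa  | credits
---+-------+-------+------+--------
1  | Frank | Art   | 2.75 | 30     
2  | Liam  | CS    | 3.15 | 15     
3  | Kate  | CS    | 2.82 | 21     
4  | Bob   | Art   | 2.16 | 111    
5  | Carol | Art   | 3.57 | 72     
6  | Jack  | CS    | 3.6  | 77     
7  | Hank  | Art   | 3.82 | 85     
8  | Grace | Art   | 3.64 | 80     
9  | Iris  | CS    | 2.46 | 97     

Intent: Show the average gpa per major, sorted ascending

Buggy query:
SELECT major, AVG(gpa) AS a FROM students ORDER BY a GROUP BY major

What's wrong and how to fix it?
Bug: ORDER BY appears before GROUP BY; SQL clause order requires GROUP BY first

Fix: Reorder: SELECT … FROM … GROUP BY … ORDER BY …

Corrected query:
SELECT major, AVG(gpa) AS a FROM students GROUP BY major ORDER BY a

Result:
major | a     
------+-------
CS    | 3.0075
Art   | 3.188 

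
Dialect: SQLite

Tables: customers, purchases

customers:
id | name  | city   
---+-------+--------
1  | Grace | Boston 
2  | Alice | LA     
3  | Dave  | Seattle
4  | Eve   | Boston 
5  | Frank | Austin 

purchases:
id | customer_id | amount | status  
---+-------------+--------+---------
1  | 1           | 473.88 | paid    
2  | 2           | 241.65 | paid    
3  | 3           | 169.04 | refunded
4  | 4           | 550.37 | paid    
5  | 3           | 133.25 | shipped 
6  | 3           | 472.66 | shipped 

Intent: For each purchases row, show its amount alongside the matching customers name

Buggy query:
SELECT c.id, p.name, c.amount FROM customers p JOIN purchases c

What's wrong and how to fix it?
Bug: Missing join condition: each purchases row is matched to all customers rows instead of just its own

Fix: Specify the join condition linking the foreign key to the parent id

Corrected query:
SELECT c.id, p.name, c.amount FROM customers p JOIN purchases c ON c.customer_id = p.id

Result:
id | name  | amount
---+-------+-------
1  | Grace | 473.88
2  | Alice | 241.65
3  | Dave  | 169.04
4  | Eve   | 550.37
5  | Dave  | 133.25
6  | Dave  | 472.66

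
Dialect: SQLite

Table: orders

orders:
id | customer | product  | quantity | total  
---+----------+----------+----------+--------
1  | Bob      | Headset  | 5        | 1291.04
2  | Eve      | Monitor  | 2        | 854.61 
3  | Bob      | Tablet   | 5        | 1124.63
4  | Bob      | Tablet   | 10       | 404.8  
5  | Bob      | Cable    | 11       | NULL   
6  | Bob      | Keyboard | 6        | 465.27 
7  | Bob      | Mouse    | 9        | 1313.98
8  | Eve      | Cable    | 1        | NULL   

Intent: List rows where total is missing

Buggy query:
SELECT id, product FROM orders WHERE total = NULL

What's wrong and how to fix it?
Bug: Comparing to NULL with '=' never matches; NULL = NULL is unknown, not true

Fix: Replace '= NULL' with 'IS NULL'

Corrected query:
SELECT id, product FROM orders WHERE total IS NULL

Result:
id | product
---+--------
5  | Cable  
8  | Cable  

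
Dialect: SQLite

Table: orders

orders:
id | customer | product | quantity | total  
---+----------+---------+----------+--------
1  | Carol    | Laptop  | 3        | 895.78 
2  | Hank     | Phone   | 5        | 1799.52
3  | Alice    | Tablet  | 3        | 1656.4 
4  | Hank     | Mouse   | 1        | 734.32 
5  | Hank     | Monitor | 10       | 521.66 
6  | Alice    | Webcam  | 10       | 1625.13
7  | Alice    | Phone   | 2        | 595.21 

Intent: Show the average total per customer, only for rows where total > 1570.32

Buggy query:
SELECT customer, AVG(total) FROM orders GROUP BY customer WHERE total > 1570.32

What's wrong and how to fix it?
Bug: Row-level WHERE must come before GROUP BY in the clause order

Fix: Move the WHERE clause before GROUP BY

Corrected query:
SELECT customer, AVG(total) FROM orders WHERE total > 1570.32 GROUP BY customer

Result:
customer | AVG(total)
---------+-----------
Alice    | 1640.765  
Hank     | 1799.52   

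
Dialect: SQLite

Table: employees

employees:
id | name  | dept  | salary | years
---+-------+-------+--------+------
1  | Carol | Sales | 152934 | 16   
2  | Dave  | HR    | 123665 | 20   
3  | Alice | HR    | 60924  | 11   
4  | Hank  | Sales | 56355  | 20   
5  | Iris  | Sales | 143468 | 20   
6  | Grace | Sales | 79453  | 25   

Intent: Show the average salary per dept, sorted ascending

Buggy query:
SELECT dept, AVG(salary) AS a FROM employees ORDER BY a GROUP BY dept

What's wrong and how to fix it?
Bug: GROUP BY must precede ORDER BY

Fix: Reorder: SELECT … FROM … GROUP BY … ORDER BY …

Corrected query:
SELECT dept, AVG(salary) AS a FROM employees GROUP BY dept ORDER BY a

Result:
dept  | a       
------+---------
HR    | 92294.5 
Sales | 108052.5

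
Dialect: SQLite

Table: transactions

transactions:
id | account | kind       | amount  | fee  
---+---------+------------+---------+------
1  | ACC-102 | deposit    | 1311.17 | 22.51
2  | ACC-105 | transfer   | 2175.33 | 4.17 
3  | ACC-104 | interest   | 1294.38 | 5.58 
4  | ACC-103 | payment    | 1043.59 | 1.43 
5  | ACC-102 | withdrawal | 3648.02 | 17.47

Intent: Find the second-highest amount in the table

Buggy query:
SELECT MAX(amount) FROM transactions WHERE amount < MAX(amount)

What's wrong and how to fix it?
Bug: The inner MAX is an aggregate inside WHERE, which is not allowed

Fix: Compute the overall MAX in a subquery, then take MAX of rows below it

Corrected query:
SELECT MAX(amount) FROM transactions WHERE amount < (SELECT MAX(amount) FROM transactions)

Result:
MAX(amount)
-----------
2175.33    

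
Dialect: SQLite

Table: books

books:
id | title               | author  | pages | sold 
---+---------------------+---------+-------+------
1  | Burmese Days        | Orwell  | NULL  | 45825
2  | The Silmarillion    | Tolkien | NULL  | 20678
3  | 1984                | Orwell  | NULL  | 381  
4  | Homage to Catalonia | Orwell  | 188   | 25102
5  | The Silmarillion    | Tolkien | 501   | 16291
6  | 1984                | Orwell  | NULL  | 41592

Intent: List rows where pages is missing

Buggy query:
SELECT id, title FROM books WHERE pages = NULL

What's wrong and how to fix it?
Bug: Comparing to NULL with '=' never matches; NULL = NULL is unknown, not true

Fix: Use IS NULL to test for NULL

Corrected query:
SELECT id, title FROM books WHERE pages IS NULL

Result:
id | title           
---+-----------------
1  | Burmese Days    
2  | The Silmarillion
3  | 1984            
6  | 1984            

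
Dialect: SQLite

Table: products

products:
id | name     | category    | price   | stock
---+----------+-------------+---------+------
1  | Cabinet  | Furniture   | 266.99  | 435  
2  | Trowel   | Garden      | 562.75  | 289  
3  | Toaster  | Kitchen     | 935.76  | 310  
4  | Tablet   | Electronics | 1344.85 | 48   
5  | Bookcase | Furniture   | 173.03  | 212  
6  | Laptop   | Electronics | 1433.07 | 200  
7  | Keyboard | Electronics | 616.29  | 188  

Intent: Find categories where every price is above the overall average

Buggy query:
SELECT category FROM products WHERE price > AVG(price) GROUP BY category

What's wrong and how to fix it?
Bug: WHERE evaluates per row before aggregation, so AVG() is unavailable

Fix: Use a subquery for AVG and a HAVING MIN(...) filter so the condition holds for every row in the group

Corrected query:
SELECT category FROM products GROUP BY category HAVING MIN(price) > (SELECT AVG(price) FROM products)

Result:
category
--------
Kitchen 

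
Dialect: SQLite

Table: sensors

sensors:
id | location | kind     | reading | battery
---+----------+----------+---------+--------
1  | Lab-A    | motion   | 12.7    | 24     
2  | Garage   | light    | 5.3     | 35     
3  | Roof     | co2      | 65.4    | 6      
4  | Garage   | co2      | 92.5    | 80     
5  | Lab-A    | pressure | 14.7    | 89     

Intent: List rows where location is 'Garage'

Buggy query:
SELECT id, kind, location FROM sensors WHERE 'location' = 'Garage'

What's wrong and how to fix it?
Bug: Single quotes denote string literals in SQL; the column name is being compared as a constant string

Fix: Reference the column as location without single quotes

Corrected query:
SELECT id, kind, location FROM sensors WHERE location = 'Garage'

Result:
id | kind  | location
---+-------+---------
2  | light | Garage  
4  | co2   | Garage  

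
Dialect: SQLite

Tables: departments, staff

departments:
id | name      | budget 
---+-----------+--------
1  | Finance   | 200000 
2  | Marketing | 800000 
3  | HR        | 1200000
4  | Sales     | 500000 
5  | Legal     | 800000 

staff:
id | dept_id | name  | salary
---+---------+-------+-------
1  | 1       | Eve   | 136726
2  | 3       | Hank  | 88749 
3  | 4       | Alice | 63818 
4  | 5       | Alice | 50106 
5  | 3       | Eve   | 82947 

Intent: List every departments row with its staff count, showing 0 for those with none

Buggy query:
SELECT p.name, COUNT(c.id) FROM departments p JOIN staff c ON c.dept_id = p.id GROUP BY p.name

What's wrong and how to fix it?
Bug: An inner join excludes parents with zero children

Fix: Switch to LEFT JOIN to retain unmatched parent rows

Corrected query:
SELECT p.name, COUNT(c.id) FROM departments p LEFT JOIN staff c ON c.dept_id = p.id GROUP BY p.name

Result:
name      | COUNT(c.id)
----------+------------
Finance   | 1          
HR        | 2          
Legal     | 1          
Marketing | 0          
Sales     | 1          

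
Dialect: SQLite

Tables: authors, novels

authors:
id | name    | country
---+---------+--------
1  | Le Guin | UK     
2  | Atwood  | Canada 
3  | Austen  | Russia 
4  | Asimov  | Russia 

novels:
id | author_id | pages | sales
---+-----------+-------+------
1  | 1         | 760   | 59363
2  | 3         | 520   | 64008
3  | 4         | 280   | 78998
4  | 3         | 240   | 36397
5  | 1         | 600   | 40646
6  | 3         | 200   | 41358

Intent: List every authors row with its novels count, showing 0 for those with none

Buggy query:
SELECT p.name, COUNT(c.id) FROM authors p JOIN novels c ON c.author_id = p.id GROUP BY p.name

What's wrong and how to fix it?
Bug: An inner join excludes parents with zero children

Fix: Use LEFT JOIN so parents without children still appear (COUNT(c.id) gives 0)

Corrected query:
SELECT p.name, COUNT(c.id) FROM authors p LEFT JOIN novels c ON c.author_id = p.id GROUP BY p.name

Result:
name    | COUNT(c.id)
--------+------------
Asimov  | 1          
Atwood  | 0          
Austen  | 3          
Le Guin | 2          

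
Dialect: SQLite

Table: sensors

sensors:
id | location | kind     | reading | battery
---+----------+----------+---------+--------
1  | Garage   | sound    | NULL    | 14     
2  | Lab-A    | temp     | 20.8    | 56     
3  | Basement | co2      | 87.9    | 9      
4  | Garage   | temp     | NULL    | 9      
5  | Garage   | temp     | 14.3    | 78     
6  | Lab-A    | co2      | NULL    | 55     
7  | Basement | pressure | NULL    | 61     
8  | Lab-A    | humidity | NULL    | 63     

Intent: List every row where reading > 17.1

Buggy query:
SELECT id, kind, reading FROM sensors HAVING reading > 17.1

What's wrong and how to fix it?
Bug: This is a non-aggregate query (no GROUP BY, no aggregates), so in SQLite the HAVING clause is invalid here; a row-level condition belongs in WHERE

Fix: Use WHERE for row-level filtering

Corrected query:
SELECT id, kind, reading FROM sensors WHERE reading > 17.1

Result:
id | kind | reading
---+------+--------
2  | temp | 20.8   
3  | co2  | 87.9   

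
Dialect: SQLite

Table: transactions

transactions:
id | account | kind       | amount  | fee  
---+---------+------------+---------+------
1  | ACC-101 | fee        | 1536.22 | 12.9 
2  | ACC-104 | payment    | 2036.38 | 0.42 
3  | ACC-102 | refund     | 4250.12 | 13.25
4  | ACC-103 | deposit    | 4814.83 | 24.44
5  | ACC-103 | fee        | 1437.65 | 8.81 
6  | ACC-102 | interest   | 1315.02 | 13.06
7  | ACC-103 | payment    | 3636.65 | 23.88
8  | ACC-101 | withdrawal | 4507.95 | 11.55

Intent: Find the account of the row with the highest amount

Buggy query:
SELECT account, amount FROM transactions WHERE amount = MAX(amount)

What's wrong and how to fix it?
Bug: MAX(amount) is an aggregate and cannot be used directly in WHERE

Fix: Wrap MAX in a scalar subquery so WHERE compares against a single value

Corrected query:
SELECT account, amount FROM transactions WHERE amount = (SELECT MAX(amount) FROM transactions)

Result:
account | amount 
--------+--------
ACC-103 | 4814.83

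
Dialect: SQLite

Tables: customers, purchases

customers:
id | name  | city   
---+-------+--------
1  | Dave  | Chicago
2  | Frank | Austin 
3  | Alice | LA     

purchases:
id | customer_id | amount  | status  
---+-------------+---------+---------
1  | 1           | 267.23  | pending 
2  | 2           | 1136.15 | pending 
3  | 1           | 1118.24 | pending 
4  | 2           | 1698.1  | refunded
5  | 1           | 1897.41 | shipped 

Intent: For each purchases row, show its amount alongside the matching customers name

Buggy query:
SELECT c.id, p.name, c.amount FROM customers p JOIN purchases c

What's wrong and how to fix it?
Bug: Missing join condition: each purchases row is matched to all customers rows instead of just its own

Fix: Specify the join condition linking the foreign key to the parent id

Corrected query:
SELECT c.id, p.name, c.amount FROM customers p JOIN purchases c ON c.customer_id = p.id

Result:
id | name  | amount 
---+-------+--------
1  | Dave  | 267.23 
2  | Frank | 1136.15
3  | Dave  | 1118.24
4  | Frank | 1698.1 
5  | Dave  | 1897.41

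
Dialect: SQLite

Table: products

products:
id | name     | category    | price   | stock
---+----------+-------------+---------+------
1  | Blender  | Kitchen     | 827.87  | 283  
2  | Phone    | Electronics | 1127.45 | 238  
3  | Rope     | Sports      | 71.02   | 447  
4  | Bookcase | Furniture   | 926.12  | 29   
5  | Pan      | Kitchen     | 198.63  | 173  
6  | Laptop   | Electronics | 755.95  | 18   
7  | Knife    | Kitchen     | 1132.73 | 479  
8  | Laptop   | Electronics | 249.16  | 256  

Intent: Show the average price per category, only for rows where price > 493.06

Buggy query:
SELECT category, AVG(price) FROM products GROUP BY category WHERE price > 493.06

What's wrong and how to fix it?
Bug: WHERE cannot follow GROUP BY

Fix: Move the WHERE clause before GROUP BY

Corrected query:
SELECT category, AVG(price) FROM products WHERE price > 493.06 GROUP BY category

Result:
category    | AVG(price)
------------+-----------
Electronics | 941.7     
Furniture   | 926.12    
Kitchen     | 980.3     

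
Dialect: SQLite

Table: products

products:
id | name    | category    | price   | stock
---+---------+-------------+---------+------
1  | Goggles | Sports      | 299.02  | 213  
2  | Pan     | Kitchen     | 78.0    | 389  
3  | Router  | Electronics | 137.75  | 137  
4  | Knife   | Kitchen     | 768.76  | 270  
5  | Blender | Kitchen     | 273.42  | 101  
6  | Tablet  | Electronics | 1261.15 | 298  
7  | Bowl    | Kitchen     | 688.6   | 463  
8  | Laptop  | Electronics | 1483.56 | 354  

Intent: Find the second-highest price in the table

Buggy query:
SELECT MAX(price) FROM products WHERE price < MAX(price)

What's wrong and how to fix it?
Bug: MAX(price) on the right of the comparison is an aggregate-in-WHERE error

Fix: Put the inner MAX in a scalar subquery

Corrected query:
SELECT MAX(price) FROM products WHERE price < (SELECT MAX(price) FROM products)

Result:
MAX(price)
----------
1261.15   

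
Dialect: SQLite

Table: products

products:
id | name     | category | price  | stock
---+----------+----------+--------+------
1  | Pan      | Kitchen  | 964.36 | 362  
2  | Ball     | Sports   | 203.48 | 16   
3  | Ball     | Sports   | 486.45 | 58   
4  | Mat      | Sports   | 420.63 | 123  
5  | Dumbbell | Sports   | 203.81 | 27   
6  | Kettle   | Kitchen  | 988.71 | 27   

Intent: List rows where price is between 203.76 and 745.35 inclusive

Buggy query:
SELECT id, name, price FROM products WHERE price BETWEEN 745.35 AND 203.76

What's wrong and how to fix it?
Bug: The bounds are reversed; BETWEEN a AND b requires a <= b to match anything

Fix: Swap the bounds so the smaller value comes first

Corrected query:
SELECT id, name, price FROM products WHERE price BETWEEN 203.76 AND 745.35

Result:
id | name     | price 
---+----------+-------
3  | Ball     | 486.45
4  | Mat      | 420.63
5  | Dumbbell | 203.81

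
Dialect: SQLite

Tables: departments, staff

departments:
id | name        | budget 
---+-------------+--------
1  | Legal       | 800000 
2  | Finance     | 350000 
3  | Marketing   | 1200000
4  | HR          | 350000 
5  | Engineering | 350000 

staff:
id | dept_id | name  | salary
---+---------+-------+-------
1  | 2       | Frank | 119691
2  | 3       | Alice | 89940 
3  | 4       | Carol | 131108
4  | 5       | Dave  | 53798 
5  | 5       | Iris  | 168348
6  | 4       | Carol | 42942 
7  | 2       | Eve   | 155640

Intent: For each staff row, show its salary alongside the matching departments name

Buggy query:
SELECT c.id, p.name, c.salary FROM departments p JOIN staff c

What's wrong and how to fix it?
Bug: JOIN with no ON clause produces a cartesian product; every staff row pairs with every departments row

Fix: Specify the join condition linking the foreign key to the parent id

Corrected query:
SELECT c.id, p.name, c.salary FROM departments p JOIN staff c ON c.dept_id = p.id

Result:
id | name        | salary
---+-------------+-------
1  | Finance     | 119691
2  | Marketing   | 89940 
3  | HR          | 131108
4  | Engineering | 53798 
5  | Engineering | 168348
6  | HR          | 42942 
7  | Finance     | 155640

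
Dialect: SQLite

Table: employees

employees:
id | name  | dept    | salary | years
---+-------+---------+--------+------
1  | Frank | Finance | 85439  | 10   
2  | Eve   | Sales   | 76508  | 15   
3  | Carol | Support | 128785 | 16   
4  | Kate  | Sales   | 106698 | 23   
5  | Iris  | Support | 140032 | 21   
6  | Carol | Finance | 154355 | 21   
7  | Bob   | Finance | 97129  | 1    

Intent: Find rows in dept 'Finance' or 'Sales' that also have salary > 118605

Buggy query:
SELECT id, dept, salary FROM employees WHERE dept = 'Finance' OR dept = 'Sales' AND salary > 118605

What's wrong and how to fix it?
Bug: AND binds tighter than OR, so this parses as dept = 'Finance' OR (dept = 'Sales' AND salary > 118605)

Fix: Add parentheses around the OR so the AND applies to both alternatives

Corrected query:
SELECT id, dept, salary FROM employees WHERE (dept = 'Finance' OR dept = 'Sales') AND salary > 118605

Result:
id | dept    | salary
---+---------+-------
6  | Finance | 154355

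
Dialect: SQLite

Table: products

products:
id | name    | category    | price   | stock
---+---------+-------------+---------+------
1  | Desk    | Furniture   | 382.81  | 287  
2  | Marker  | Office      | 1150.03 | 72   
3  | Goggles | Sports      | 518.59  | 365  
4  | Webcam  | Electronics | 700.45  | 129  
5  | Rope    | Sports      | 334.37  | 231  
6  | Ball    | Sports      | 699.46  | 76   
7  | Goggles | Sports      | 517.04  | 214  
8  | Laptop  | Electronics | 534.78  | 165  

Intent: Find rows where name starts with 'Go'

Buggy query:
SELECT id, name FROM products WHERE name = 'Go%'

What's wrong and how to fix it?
Bug: '=' compares the literal string including the % character; pattern matching needs LIKE

Fix: Replace '=' with LIKE so 'Go%' is treated as a pattern

Corrected query:
SELECT id, name FROM products WHERE name LIKE 'Go%'

Result:
id | name   
---+--------
3  | Goggles
7  | Goggles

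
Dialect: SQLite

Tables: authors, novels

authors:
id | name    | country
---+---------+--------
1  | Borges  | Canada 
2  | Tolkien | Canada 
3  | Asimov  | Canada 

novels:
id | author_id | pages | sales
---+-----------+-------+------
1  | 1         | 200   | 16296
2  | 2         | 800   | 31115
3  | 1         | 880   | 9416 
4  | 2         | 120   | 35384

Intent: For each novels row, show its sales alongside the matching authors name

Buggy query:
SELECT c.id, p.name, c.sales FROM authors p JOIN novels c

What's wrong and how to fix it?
Bug: JOIN with no ON clause produces a cartesian product; every novels row pairs with every authors row

Fix: Specify the join condition linking the foreign key to the parent id

Corrected query:
SELECT c.id, p.name, c.sales FROM authors p JOIN novels c ON c.author_id = p.id

Result:
id | name    | sales
---+---------+------
1  | Borges  | 16296
2  | Tolkien | 31115
3  | Borges  | 9416 
4  | Tolkien | 35384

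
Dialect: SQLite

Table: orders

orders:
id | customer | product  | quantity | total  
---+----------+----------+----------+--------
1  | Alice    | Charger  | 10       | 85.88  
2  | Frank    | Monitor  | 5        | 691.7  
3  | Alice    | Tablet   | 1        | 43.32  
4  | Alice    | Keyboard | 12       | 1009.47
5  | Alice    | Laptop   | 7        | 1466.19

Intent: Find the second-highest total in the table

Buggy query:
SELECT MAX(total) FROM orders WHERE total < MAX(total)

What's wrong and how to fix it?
Bug: MAX(total) on the right of the comparison is an aggregate-in-WHERE error

Fix: Compute the overall MAX in a subquery, then take MAX of rows below it

Corrected query:
SELECT MAX(total) FROM orders WHERE total < (SELECT MAX(total) FROM orders)

Result:
MAX(total)
----------
1009.47   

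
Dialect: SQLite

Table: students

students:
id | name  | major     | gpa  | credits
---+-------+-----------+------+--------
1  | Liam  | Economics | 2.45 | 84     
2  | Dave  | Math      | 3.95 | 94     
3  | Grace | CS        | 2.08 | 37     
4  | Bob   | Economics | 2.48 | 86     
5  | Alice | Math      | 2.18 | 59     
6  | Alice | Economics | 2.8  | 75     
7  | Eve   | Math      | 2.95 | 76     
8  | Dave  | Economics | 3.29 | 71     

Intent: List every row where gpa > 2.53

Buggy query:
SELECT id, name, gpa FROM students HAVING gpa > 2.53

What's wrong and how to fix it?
Bug: This is a non-aggregate query (no GROUP BY, no aggregates), so in SQLite the HAVING clause is invalid here; a row-level condition belongs in WHERE

Fix: Replace HAVING with WHERE since the condition applies to individual rows

Corrected query:
SELECT id, name, gpa FROM students WHERE gpa > 2.53

Result:
id | name  | gpa 
---+-------+-----
2  | Dave  | 3.95
6  | Alice | 2.8 
7  | Eve   | 2.95
8  | Dave  | 3.29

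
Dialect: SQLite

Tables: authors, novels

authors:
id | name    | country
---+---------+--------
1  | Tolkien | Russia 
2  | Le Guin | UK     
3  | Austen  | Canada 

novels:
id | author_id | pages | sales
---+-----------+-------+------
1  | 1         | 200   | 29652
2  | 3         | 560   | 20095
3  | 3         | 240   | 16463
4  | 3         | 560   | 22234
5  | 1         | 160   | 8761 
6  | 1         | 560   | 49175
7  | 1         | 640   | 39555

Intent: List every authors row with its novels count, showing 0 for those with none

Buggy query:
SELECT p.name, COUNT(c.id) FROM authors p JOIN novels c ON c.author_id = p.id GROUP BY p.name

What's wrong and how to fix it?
Bug: An inner join excludes parents with zero children

Fix: Switch to LEFT JOIN to retain unmatched parent rows

Corrected query:
SELECT p.name, COUNT(c.id) FROM authors p LEFT JOIN novels c ON c.author_id = p.id GROUP BY p.name

Result:
name    | COUNT(c.id)
--------+------------
Austen  | 3          
Le Guin | 0          
Tolkien | 4          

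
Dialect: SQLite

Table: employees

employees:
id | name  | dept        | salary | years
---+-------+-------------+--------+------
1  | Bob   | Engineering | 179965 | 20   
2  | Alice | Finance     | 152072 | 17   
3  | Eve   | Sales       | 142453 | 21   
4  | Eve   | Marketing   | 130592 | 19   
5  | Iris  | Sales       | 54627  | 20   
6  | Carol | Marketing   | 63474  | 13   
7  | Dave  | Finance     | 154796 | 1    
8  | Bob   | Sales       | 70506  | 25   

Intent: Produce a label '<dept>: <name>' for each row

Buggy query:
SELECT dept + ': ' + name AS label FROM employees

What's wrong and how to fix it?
Bug: '+' is numeric addition; on text columns SQLite converts them to 0 instead of concatenating

Fix: Replace + with || to concatenate text

Corrected query:
SELECT dept || ': ' || name AS label FROM employees

Result:
label           
----------------
Engineering: Bob
Finance: Alice  
Sales: Eve      
Marketing: Eve  
Sales: Iris     
Marketing: Carol
Finance: Dave   
Sales: Bob      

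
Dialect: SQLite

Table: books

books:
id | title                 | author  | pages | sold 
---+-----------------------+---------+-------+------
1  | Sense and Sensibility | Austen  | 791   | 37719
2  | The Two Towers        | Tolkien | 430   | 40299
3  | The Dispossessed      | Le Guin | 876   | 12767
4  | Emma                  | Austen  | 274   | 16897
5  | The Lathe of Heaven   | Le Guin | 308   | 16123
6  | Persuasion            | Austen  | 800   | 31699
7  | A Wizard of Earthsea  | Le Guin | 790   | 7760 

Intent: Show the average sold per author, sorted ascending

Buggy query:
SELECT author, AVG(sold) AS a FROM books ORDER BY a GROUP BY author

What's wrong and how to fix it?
Bug: ORDER BY appears before GROUP BY; SQL clause order requires GROUP BY first

Fix: Move ORDER BY to the end, after GROUP BY

Corrected query:
SELECT author, AVG(sold) AS a FROM books GROUP BY author ORDER BY a

Result:
author  | a           
--------+-------------
Le Guin | 12216.666667
Austen  | 28771.666667
Tolkien | 40299       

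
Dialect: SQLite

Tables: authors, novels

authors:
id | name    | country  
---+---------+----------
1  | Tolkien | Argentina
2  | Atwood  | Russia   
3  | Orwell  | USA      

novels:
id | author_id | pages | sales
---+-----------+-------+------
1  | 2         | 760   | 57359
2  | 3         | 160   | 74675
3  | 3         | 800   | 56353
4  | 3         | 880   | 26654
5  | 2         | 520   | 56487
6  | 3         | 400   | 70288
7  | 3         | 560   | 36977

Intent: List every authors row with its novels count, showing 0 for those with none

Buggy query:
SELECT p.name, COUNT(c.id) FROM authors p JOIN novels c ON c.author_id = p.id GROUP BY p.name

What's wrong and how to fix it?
Bug: INNER JOIN drops authors rows that have no matching novels rows

Fix: Use LEFT JOIN so parents without children still appear (COUNT(c.id) gives 0)

Corrected query:
SELECT p.name, COUNT(c.id) FROM authors p LEFT JOIN novels c ON c.author_id = p.id GROUP BY p.name

Result:
name    | COUNT(c.id)
--------+------------
Atwood  | 2          
Orwell  | 5          
Tolkien | 0          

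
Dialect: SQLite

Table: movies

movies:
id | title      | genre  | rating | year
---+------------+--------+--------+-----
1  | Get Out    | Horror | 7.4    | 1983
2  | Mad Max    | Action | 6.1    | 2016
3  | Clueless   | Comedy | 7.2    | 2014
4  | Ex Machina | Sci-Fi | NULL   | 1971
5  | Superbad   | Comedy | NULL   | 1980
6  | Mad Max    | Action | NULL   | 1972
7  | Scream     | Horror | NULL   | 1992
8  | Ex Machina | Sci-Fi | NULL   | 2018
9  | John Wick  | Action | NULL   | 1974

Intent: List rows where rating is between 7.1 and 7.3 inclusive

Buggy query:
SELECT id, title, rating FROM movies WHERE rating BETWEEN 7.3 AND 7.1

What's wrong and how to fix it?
Bug: The bounds are reversed; BETWEEN a AND b requires a <= b to match anything

Fix: Swap the bounds so the smaller value comes first

Corrected query:
SELECT id, title, rating FROM movies WHERE rating BETWEEN 7.1 AND 7.3

Result:
id | title    | rating
---+----------+-------
3  | Clueless | 7.2   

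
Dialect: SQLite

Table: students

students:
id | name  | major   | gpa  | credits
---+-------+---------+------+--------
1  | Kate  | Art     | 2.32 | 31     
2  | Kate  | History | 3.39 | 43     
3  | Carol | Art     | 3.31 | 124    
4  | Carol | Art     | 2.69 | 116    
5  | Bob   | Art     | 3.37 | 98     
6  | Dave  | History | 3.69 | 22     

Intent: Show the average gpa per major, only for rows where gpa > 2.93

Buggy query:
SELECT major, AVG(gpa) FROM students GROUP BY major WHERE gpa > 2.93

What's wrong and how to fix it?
Bug: Row-level WHERE must come before GROUP BY in the clause order

Fix: Place WHERE between FROM and GROUP BY

Corrected query:
SELECT major, AVG(gpa) FROM students WHERE gpa > 2.93 GROUP BY major

Result:
major   | AVG(gpa)
--------+---------
Art     | 3.34    
History | 3.54    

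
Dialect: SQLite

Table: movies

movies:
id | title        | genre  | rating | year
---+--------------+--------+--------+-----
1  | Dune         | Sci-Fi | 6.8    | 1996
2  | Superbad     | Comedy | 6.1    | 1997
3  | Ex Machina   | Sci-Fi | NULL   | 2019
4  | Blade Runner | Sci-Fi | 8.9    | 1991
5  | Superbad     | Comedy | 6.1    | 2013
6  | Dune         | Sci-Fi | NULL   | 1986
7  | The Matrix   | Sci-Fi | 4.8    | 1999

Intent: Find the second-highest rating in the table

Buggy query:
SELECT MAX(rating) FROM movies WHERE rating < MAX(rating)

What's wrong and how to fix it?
Bug: The inner MAX is an aggregate inside WHERE, which is not allowed

Fix: Put the inner MAX in a scalar subquery

Corrected query:
SELECT MAX(rating) FROM movies WHERE rating < (SELECT MAX(rating) FROM movies)

Result:
MAX(rating)
-----------
6.8        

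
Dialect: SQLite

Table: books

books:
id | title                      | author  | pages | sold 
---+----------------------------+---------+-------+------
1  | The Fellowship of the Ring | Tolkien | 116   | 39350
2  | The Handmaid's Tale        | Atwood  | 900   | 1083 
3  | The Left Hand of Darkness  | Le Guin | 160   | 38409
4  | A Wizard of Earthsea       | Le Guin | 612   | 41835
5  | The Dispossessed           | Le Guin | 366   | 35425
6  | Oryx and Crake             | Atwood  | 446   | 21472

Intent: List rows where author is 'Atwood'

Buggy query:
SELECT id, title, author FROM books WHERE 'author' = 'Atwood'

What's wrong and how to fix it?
Bug: Single quotes denote string literals in SQL; the column name is being compared as a constant string

Fix: Reference the column as author without single quotes

Corrected query:
SELECT id, title, author FROM books WHERE author = 'Atwood'

Result:
id | title               | author
---+---------------------+-------
2  | The Handmaid's Tale | Atwood
6  | Oryx and Crake      | Atwood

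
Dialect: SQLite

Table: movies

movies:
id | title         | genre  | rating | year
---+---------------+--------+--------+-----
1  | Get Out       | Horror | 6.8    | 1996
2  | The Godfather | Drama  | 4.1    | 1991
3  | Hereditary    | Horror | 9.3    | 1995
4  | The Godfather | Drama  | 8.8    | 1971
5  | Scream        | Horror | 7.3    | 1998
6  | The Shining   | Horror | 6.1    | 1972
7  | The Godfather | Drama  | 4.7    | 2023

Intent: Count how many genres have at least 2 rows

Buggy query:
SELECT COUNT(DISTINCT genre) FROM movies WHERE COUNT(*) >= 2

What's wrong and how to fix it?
Bug: WHERE filters individual rows, not groups, so a group-level COUNT is invalid there

Fix: Group first with HAVING COUNT(*) >= 2, then COUNT the resulting groups

Corrected query:
SELECT COUNT(*) FROM (SELECT genre FROM movies GROUP BY genre HAVING COUNT(*) >= 2)

Result:
COUNT(*)
--------
2       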